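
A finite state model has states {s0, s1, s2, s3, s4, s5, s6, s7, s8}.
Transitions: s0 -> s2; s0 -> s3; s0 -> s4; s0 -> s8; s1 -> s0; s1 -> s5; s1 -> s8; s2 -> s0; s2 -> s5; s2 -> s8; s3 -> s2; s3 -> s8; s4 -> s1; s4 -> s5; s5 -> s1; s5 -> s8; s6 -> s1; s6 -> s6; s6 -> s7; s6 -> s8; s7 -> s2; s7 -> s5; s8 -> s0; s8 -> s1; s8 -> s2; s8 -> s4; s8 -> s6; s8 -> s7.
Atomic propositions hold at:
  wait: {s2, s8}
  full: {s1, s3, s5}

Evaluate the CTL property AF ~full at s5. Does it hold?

Sat(~full) = {s0, s2, s4, s6, s7, s8}
AF ~full: least fixpoint, start Z0 = {s0, s2, s4, s6, s7, s8}, add states with every successor in Z. Z1 = {s0, s2, s3, s4, s6, s7, s8}; fixed.
Sat(AF ~full) = {s0, s2, s3, s4, s6, s7, s8}
s5 ∉ Sat(AF ~full) = {s0, s2, s3, s4, s6, s7, s8}, so the formula does not hold at s5.

No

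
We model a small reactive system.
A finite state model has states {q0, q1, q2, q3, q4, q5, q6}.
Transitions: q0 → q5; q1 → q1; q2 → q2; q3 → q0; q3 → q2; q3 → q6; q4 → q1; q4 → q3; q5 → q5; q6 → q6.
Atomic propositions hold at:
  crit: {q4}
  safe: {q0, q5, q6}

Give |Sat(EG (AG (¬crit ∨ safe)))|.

6

Sat(¬crit) = {q0, q1, q2, q3, q5, q6}
Sat(¬crit ∨ safe) = {q0, q1, q2, q3, q5, q6}
AG (¬crit ∨ safe): greatest fixpoint, start Z0 = {q0, q1, q2, q3, q5, q6}, keep only states in Sat with every successor in Z. Already a fixed point.
Sat(AG (¬crit ∨ safe)) = {q0, q1, q2, q3, q5, q6}
EG (AG (¬crit ∨ safe)): greatest fixpoint, start Z0 = {q0, q1, q2, q3, q5, q6}, keep only states in Sat with some successor in Z. Already a fixed point.
Sat(EG (AG (¬crit ∨ safe))) = {q0, q1, q2, q3, q5, q6}
|Sat(EG (AG (¬crit ∨ safe)))| = |{q0, q1, q2, q3, q5, q6}| = 6.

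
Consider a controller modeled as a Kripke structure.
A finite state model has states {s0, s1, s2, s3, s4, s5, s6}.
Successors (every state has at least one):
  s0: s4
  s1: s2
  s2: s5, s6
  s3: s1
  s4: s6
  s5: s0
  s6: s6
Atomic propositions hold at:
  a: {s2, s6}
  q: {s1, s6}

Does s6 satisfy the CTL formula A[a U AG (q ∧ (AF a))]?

AF a: least fixpoint, start Z0 = {s2, s6}, add states with every successor in Z. Z1 = {s1, s2, s4, s6}; Z2 = {s0, s1, s2, s3, s4, s6}; Z3 = {s0, s1, s2, s3, s4, s5, s6}; fixed.
Sat(AF a) = {s0, s1, s2, s3, s4, s5, s6}
Sat(q ∧ (AF a)) = {s1, s6}
AG (q ∧ (AF a)): greatest fixpoint, start Z0 = {s1, s6}, keep only states in Sat with every successor in Z. Z1 = {s6}; fixed.
Sat(AG (q ∧ (AF a))) = {s6}
A[a U AG (q ∧ (AF a))]: least fixpoint, start Z0 = Sat(AG (q ∧ (AF a))) = {s6}, add states in Sat(a) with every successor in Z. Already a fixed point.
Sat(A[a U AG (q ∧ (AF a))]) = {s6}
s6 ∈ Sat(A[a U AG (q ∧ (AF a))]) = {s6}, so the formula holds at s6.

Yes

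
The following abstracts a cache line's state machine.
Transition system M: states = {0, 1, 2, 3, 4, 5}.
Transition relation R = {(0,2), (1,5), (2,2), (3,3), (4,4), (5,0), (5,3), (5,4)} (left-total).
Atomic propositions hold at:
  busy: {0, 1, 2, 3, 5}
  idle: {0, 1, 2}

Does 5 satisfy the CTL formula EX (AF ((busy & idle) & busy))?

Sat(busy & idle) = {0, 1, 2}
Sat((busy & idle) & busy) = {0, 1, 2}
AF ((busy & idle) & busy): least fixpoint, start Z0 = {0, 1, 2}, add states with every successor in Z. Already a fixed point.
Sat(AF ((busy & idle) & busy)) = {0, 1, 2}
Sat(EX (AF ((busy & idle) & busy))) = {s : some successor in {0, 1, 2}} = {0, 2, 5}
5 ∈ Sat(EX (AF ((busy & idle) & busy))) = {0, 2, 5}, so the formula holds at 5.

Yes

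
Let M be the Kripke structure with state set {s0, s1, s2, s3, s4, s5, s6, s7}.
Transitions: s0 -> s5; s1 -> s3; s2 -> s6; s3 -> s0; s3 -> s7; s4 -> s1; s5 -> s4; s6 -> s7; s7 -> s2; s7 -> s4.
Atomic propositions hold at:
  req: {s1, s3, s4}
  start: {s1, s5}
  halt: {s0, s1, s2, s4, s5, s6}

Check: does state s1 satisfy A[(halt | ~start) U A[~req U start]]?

Yes

Sat(~start) = {s0, s2, s3, s4, s6, s7}
Sat(halt | ~start) = {s0, s1, s2, s3, s4, s5, s6, s7}
Sat(~req) = {s0, s2, s5, s6, s7}
A[~req U start]: least fixpoint, start Z0 = Sat(start) = {s1, s5}, add states in Sat(~req) with every successor in Z. Z1 = {s0, s1, s5}; fixed.
Sat(A[~req U start]) = {s0, s1, s5}
A[(halt | ~start) U A[~req U start]]: least fixpoint, start Z0 = Sat(A[~req U start]) = {s0, s1, s5}, add states in Sat(halt | ~start) with every successor in Z. Z1 = {s0, s1, s4, s5}; fixed.
Sat(A[(halt | ~start) U A[~req U start]]) = {s0, s1, s4, s5}
s1 ∈ Sat(A[(halt | ~start) U A[~req U start]]) = {s0, s1, s4, s5}, so the formula holds at s1.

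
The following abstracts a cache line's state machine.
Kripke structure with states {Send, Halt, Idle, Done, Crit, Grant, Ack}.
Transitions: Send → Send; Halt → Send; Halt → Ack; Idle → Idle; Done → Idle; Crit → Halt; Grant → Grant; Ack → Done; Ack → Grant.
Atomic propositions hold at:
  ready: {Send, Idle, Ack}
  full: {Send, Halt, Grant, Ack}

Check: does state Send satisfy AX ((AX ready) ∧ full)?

Yes

Sat(AX ready) = {s : every successor in {Send, Idle, Ack}} = {Send, Halt, Idle, Done}
Sat((AX ready) ∧ full) = {Send, Halt}
Sat(AX ((AX ready) ∧ full)) = {s : every successor in {Send, Halt}} = {Send, Crit}
Send ∈ Sat(AX ((AX ready) ∧ full)) = {Send, Crit}, so the formula holds at Send.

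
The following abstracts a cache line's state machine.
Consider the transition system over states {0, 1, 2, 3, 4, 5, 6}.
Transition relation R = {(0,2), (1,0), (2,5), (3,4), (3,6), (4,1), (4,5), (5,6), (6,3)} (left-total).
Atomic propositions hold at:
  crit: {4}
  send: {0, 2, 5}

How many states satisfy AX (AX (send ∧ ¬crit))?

2

Sat(¬crit) = {0, 1, 2, 3, 5, 6}
Sat(send ∧ ¬crit) = {0, 2, 5}
Sat(AX (send ∧ ¬crit)) = {s : every successor in {0, 2, 5}} = {0, 1, 2}
Sat(AX (AX (send ∧ ¬crit))) = {s : every successor in {0, 1, 2}} = {0, 1}
|Sat(AX (AX (send ∧ ¬crit)))| = |{0, 1}| = 2.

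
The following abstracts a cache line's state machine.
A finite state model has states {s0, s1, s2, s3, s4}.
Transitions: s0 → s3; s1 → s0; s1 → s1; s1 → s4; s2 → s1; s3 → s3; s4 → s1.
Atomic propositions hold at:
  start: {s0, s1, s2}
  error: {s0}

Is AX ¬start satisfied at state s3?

Yes

Sat(¬start) = {s3, s4}
Sat(AX ¬start) = {s : every successor in {s3, s4}} = {s0, s3}
s3 ∈ Sat(AX ¬start) = {s0, s3}, so the formula holds at s3.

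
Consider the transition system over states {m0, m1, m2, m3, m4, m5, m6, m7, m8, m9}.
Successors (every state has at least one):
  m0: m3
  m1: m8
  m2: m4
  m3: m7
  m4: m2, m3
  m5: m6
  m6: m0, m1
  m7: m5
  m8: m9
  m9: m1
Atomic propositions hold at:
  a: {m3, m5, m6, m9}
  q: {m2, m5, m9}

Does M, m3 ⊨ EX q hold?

No

Sat(EX q) = {s : some successor in {m2, m5, m9}} = {m4, m7, m8}
m3 ∉ Sat(EX q) = {m4, m7, m8}, so the formula does not hold at m3.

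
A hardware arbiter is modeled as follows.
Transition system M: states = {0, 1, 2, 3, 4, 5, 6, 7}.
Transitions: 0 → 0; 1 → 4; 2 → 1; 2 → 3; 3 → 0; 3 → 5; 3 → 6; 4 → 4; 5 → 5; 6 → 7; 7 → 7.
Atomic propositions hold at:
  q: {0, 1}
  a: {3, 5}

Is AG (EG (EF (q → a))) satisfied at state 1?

Sat(q → a) = {2, 3, 4, 5, 6, 7}
EF (q → a): least fixpoint, start Z0 = {2, 3, 4, 5, 6, 7}, add states with some successor in Z. Z1 = {1, 2, 3, 4, 5, 6, 7}; fixed.
Sat(EF (q → a)) = {1, 2, 3, 4, 5, 6, 7}
EG (EF (q → a)): greatest fixpoint, start Z0 = {1, 2, 3, 4, 5, 6, 7}, keep only states in Sat with some successor in Z. Already a fixed point.
Sat(EG (EF (q → a))) = {1, 2, 3, 4, 5, 6, 7}
AG (EG (EF (q → a))): greatest fixpoint, start Z0 = {1, 2, 3, 4, 5, 6, 7}, keep only states in Sat with every successor in Z. Z1 = {1, 2, 4, 5, 6, 7}; Z2 = {1, 4, 5, 6, 7}; fixed.
Sat(AG (EG (EF (q → a)))) = {1, 4, 5, 6, 7}
1 ∈ Sat(AG (EG (EF (q → a)))) = {1, 4, 5, 6, 7}, so the formula holds at 1.

Yes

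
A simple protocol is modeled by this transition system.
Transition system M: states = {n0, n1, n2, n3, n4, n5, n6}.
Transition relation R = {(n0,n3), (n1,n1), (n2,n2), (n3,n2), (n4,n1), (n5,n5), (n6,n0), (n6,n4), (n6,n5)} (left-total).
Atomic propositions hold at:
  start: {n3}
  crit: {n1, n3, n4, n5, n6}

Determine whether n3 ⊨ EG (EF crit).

No

EF crit: least fixpoint, start Z0 = {n1, n3, n4, n5, n6}, add states with some successor in Z. Z1 = {n0, n1, n3, n4, n5, n6}; fixed.
Sat(EF crit) = {n0, n1, n3, n4, n5, n6}
EG (EF crit): greatest fixpoint, start Z0 = {n0, n1, n3, n4, n5, n6}, keep only states in Sat with some successor in Z. Z1 = {n0, n1, n4, n5, n6}; Z2 = {n1, n4, n5, n6}; fixed.
Sat(EG (EF crit)) = {n1, n4, n5, n6}
n3 ∉ Sat(EG (EF crit)) = {n1, n4, n5, n6}, so the formula does not hold at n3.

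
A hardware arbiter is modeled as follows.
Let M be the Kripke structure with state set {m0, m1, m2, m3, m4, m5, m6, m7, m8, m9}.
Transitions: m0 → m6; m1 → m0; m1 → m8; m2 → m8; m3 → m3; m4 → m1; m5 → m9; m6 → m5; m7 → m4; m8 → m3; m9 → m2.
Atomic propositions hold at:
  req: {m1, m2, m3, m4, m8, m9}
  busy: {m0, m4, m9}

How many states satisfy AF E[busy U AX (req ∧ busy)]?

4

Sat(req ∧ busy) = {m4, m9}
Sat(AX (req ∧ busy)) = {s : every successor in {m4, m9}} = {m5, m7}
E[busy U AX (req ∧ busy)]: least fixpoint, start Z0 = Sat(AX (req ∧ busy)) = {m5, m7}, add states in Sat(busy) with some successor in Z. Already a fixed point.
Sat(E[busy U AX (req ∧ busy)]) = {m5, m7}
AF E[busy U AX (req ∧ busy)]: least fixpoint, start Z0 = {m5, m7}, add states with every successor in Z. Z1 = {m5, m6, m7}; Z2 = {m0, m5, m6, m7}; fixed.
Sat(AF E[busy U AX (req ∧ busy)]) = {m0, m5, m6, m7}
|Sat(AF E[busy U AX (req ∧ busy)])| = |{m0, m5, m6, m7}| = 4.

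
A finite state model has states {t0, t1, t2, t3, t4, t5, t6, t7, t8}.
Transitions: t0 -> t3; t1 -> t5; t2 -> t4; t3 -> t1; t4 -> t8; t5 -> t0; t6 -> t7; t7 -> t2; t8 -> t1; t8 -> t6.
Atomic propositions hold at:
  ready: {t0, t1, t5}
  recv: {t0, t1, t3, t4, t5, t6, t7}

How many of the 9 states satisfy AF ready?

4

AF ready: least fixpoint, start Z0 = {t0, t1, t5}, add states with every successor in Z. Z1 = {t0, t1, t3, t5}; fixed.
Sat(AF ready) = {t0, t1, t3, t5}
|Sat(AF ready)| = |{t0, t1, t3, t5}| = 4.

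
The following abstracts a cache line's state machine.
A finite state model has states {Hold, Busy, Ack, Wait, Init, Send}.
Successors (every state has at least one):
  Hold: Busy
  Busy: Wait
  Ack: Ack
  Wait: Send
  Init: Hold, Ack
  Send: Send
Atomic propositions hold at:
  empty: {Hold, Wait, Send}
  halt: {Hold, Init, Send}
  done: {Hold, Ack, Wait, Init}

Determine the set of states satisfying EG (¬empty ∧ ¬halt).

{Ack}

Sat(¬empty) = {Busy, Ack, Init}
Sat(¬halt) = {Busy, Ack, Wait}
Sat(¬empty ∧ ¬halt) = {Busy, Ack}
EG (¬empty ∧ ¬halt): greatest fixpoint, start Z0 = {Busy, Ack}, keep only states in Sat with some successor in Z. Z1 = {Ack}; fixed.
Sat(EG (¬empty ∧ ¬halt)) = {Ack}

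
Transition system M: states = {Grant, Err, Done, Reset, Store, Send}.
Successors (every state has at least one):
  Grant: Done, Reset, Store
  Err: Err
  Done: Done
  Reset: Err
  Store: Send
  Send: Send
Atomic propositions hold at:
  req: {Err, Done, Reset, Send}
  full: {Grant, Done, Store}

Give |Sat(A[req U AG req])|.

4

AG req: greatest fixpoint, start Z0 = {Err, Done, Reset, Send}, keep only states in Sat with every successor in Z. Already a fixed point.
Sat(AG req) = {Err, Done, Reset, Send}
A[req U AG req]: least fixpoint, start Z0 = Sat(AG req) = {Err, Done, Reset, Send}, add states in Sat(req) with every successor in Z. Already a fixed point.
Sat(A[req U AG req]) = {Err, Done, Reset, Send}
|Sat(A[req U AG req])| = |{Err, Done, Reset, Send}| = 4.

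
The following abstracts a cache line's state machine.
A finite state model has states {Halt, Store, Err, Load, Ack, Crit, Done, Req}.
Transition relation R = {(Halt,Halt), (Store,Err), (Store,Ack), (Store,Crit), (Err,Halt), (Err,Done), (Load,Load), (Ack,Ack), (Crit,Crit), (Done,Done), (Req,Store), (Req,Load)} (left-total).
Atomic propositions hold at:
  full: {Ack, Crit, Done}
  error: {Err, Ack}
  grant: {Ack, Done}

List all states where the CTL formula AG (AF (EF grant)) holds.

EF grant: least fixpoint, start Z0 = {Ack, Done}, add states with some successor in Z. Z1 = {Store, Err, Ack, Done}; Z2 = {Store, Err, Ack, Done, Req}; fixed.
Sat(EF grant) = {Store, Err, Ack, Done, Req}
AF (EF grant): least fixpoint, start Z0 = {Store, Err, Ack, Done, Req}, add states with every successor in Z. Already a fixed point.
Sat(AF (EF grant)) = {Store, Err, Ack, Done, Req}
AG (AF (EF grant)): greatest fixpoint, start Z0 = {Store, Err, Ack, Done, Req}, keep only states in Sat with every successor in Z. Z1 = {Ack, Done}; fixed.
Sat(AG (AF (EF grant))) = {Ack, Done}

{Ack, Done}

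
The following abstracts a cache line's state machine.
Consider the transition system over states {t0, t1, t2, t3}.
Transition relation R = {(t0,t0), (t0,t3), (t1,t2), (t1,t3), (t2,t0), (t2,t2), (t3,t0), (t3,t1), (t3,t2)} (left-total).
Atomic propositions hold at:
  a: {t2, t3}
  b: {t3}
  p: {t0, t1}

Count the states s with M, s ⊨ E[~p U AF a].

3

Sat(~p) = {t2, t3}
AF a: least fixpoint, start Z0 = {t2, t3}, add states with every successor in Z. Z1 = {t1, t2, t3}; fixed.
Sat(AF a) = {t1, t2, t3}
E[~p U AF a]: least fixpoint, start Z0 = Sat(AF a) = {t1, t2, t3}, add states in Sat(~p) with some successor in Z. Already a fixed point.
Sat(E[~p U AF a]) = {t1, t2, t3}
|Sat(E[~p U AF a])| = |{t1, t2, t3}| = 3.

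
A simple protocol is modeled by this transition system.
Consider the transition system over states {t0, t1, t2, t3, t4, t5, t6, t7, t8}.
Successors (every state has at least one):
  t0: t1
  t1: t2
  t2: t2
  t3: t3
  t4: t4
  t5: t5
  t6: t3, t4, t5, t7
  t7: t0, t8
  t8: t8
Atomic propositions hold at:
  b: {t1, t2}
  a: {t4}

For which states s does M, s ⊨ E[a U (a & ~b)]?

Sat(~b) = {t0, t3, t4, t5, t6, t7, t8}
Sat(a & ~b) = {t4}
E[a U (a & ~b)]: least fixpoint, start Z0 = Sat((a & ~b)) = {t4}, add states in Sat(a) with some successor in Z. Already a fixed point.
Sat(E[a U (a & ~b)]) = {t4}

{t4}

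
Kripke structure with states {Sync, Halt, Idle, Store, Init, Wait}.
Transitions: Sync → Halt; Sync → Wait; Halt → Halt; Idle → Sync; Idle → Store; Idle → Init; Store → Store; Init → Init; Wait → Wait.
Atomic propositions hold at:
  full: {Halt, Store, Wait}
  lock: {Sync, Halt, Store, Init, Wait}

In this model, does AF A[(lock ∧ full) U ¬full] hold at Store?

Sat(lock ∧ full) = {Halt, Store, Wait}
Sat(¬full) = {Sync, Idle, Init}
A[(lock ∧ full) U ¬full]: least fixpoint, start Z0 = Sat(¬full) = {Sync, Idle, Init}, add states in Sat(lock ∧ full) with every successor in Z. Already a fixed point.
Sat(A[(lock ∧ full) U ¬full]) = {Sync, Idle, Init}
AF A[(lock ∧ full) U ¬full]: least fixpoint, start Z0 = {Sync, Idle, Init}, add states with every successor in Z. Already a fixed point.
Sat(AF A[(lock ∧ full) U ¬full]) = {Sync, Idle, Init}
Store ∉ Sat(AF A[(lock ∧ full) U ¬full]) = {Sync, Idle, Init}, so the formula does not hold at Store.

No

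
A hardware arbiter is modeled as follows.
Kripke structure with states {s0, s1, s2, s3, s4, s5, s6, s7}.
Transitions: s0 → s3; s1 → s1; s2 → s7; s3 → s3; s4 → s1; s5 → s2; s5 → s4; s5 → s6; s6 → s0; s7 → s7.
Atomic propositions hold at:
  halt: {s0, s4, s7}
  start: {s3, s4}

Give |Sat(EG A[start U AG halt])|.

1

AG halt: greatest fixpoint, start Z0 = {s0, s4, s7}, keep only states in Sat with every successor in Z. Z1 = {s7}; fixed.
Sat(AG halt) = {s7}
A[start U AG halt]: least fixpoint, start Z0 = Sat(AG halt) = {s7}, add states in Sat(start) with every successor in Z. Already a fixed point.
Sat(A[start U AG halt]) = {s7}
EG A[start U AG halt]: greatest fixpoint, start Z0 = {s7}, keep only states in Sat with some successor in Z. Already a fixed point.
Sat(EG A[start U AG halt]) = {s7}
|Sat(EG A[start U AG halt])| = |{s7}| = 1.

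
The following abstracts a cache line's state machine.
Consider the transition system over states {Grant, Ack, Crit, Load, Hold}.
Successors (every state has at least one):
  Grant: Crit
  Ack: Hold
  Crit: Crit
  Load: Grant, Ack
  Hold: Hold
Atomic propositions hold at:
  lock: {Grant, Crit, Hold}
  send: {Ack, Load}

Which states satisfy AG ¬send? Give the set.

Sat(¬send) = {Grant, Crit, Hold}
AG ¬send: greatest fixpoint, start Z0 = {Grant, Crit, Hold}, keep only states in Sat with every successor in Z. Already a fixed point.
Sat(AG ¬send) = {Grant, Crit, Hold}

{Grant, Crit, Hold}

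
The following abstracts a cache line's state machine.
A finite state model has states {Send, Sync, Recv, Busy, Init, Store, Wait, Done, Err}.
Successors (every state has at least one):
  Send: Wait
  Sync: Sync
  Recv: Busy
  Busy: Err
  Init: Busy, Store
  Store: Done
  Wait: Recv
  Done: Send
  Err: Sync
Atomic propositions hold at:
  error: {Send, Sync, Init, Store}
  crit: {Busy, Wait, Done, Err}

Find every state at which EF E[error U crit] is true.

{Send, Recv, Busy, Init, Store, Wait, Done, Err}

E[error U crit]: least fixpoint, start Z0 = Sat(crit) = {Busy, Wait, Done, Err}, add states in Sat(error) with some successor in Z. Z1 = {Send, Busy, Init, Store, Wait, Done, Err}; fixed.
Sat(E[error U crit]) = {Send, Busy, Init, Store, Wait, Done, Err}
EF E[error U crit]: least fixpoint, start Z0 = {Send, Busy, Init, Store, Wait, Done, Err}, add states with some successor in Z. Z1 = {Send, Recv, Busy, Init, Store, Wait, Done, Err}; fixed.
Sat(EF E[error U crit]) = {Send, Recv, Busy, Init, Store, Wait, Done, Err}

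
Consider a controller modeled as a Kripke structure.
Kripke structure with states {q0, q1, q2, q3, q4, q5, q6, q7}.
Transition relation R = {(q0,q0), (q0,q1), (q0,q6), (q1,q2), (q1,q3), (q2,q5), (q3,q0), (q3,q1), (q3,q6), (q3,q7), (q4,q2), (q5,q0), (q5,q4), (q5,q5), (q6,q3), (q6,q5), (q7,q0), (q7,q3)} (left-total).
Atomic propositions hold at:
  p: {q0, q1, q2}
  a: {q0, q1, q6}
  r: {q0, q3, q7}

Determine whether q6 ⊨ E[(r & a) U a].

Sat(r & a) = {q0}
E[(r & a) U a]: least fixpoint, start Z0 = Sat(a) = {q0, q1, q6}, add states in Sat(r & a) with some successor in Z. Already a fixed point.
Sat(E[(r & a) U a]) = {q0, q1, q6}
q6 ∈ Sat(E[(r & a) U a]) = {q0, q1, q6}, so the formula holds at q6.

Yes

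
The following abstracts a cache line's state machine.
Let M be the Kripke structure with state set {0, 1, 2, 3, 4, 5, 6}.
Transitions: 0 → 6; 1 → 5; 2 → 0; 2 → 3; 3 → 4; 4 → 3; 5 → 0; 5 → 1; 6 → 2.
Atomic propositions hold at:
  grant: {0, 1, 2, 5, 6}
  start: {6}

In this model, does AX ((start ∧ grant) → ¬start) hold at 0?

No

Sat(start ∧ grant) = {6}
Sat(¬start) = {0, 1, 2, 3, 4, 5}
Sat((start ∧ grant) → ¬start) = {0, 1, 2, 3, 4, 5}
Sat(AX ((start ∧ grant) → ¬start)) = {s : every successor in {0, 1, 2, 3, 4, 5}} = {1, 2, 3, 4, 5, 6}
0 ∉ Sat(AX ((start ∧ grant) → ¬start)) = {1, 2, 3, 4, 5, 6}, so the formula does not hold at 0.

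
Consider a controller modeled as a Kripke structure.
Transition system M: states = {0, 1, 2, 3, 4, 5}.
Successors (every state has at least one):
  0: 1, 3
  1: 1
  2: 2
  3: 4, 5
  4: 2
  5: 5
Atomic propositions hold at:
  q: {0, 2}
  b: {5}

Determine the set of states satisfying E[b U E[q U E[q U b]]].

{5}

E[q U b]: least fixpoint, start Z0 = Sat(b) = {5}, add states in Sat(q) with some successor in Z. Already a fixed point.
Sat(E[q U b]) = {5}
E[q U E[q U b]]: least fixpoint, start Z0 = Sat(E[q U b]) = {5}, add states in Sat(q) with some successor in Z. Already a fixed point.
Sat(E[q U E[q U b]]) = {5}
E[b U E[q U E[q U b]]]: least fixpoint, start Z0 = Sat(E[q U E[q U b]]) = {5}, add states in Sat(b) with some successor in Z. Already a fixed point.
Sat(E[b U E[q U E[q U b]]]) = {5}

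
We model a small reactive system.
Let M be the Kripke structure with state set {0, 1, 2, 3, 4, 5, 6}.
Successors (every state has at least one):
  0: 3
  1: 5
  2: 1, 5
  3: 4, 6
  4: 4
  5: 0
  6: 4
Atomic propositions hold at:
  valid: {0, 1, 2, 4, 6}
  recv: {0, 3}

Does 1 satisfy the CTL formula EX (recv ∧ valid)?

No

Sat(recv ∧ valid) = {0}
Sat(EX (recv ∧ valid)) = {s : some successor in {0}} = {5}
1 ∉ Sat(EX (recv ∧ valid)) = {5}, so the formula does not hold at 1.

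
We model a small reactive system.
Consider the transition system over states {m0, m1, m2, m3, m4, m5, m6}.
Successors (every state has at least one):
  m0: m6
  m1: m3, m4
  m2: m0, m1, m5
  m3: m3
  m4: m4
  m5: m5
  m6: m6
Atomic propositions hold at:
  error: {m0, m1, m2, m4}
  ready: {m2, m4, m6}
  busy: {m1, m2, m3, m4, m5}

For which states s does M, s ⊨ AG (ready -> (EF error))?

EF error: least fixpoint, start Z0 = {m0, m1, m2, m4}, add states with some successor in Z. Already a fixed point.
Sat(EF error) = {m0, m1, m2, m4}
Sat(ready -> (EF error)) = {m0, m1, m2, m3, m4, m5}
AG (ready -> (EF error)): greatest fixpoint, start Z0 = {m0, m1, m2, m3, m4, m5}, keep only states in Sat with every successor in Z. Z1 = {m1, m2, m3, m4, m5}; Z2 = {m1, m3, m4, m5}; fixed.
Sat(AG (ready -> (EF error))) = {m1, m3, m4, m5}

{m1, m3, m4, m5}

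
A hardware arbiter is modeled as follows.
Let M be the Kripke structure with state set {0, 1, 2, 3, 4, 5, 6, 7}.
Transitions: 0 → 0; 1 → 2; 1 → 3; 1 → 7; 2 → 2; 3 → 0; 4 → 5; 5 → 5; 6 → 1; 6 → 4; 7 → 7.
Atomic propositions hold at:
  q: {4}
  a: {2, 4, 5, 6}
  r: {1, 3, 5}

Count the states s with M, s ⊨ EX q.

Sat(EX q) = {s : some successor in {4}} = {6}
|Sat(EX q)| = |{6}| = 1.

1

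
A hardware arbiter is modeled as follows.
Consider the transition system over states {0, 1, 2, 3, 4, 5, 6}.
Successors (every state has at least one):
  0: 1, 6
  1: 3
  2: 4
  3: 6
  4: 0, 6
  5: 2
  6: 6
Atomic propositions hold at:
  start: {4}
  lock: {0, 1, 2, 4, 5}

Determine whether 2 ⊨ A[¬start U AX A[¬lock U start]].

Sat(¬start) = {0, 1, 2, 3, 5, 6}
Sat(¬lock) = {3, 6}
A[¬lock U start]: least fixpoint, start Z0 = Sat(start) = {4}, add states in Sat(¬lock) with every successor in Z. Already a fixed point.
Sat(A[¬lock U start]) = {4}
Sat(AX A[¬lock U start]) = {s : every successor in {4}} = {2}
A[¬start U AX A[¬lock U start]]: least fixpoint, start Z0 = Sat(AX A[¬lock U start]) = {2}, add states in Sat(¬start) with every successor in Z. Z1 = {2, 5}; fixed.
Sat(A[¬start U AX A[¬lock U start]]) = {2, 5}
2 ∈ Sat(A[¬start U AX A[¬lock U start]]) = {2, 5}, so the formula holds at 2.

Yes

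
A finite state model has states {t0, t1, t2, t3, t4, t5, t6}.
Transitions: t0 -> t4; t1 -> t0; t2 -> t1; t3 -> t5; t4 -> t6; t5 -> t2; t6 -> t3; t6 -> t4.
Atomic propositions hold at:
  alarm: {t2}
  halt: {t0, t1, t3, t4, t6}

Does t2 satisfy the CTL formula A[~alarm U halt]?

Sat(~alarm) = {t0, t1, t3, t4, t5, t6}
A[~alarm U halt]: least fixpoint, start Z0 = Sat(halt) = {t0, t1, t3, t4, t6}, add states in Sat(~alarm) with every successor in Z. Already a fixed point.
Sat(A[~alarm U halt]) = {t0, t1, t3, t4, t6}
t2 ∉ Sat(A[~alarm U halt]) = {t0, t1, t3, t4, t6}, so the formula does not hold at t2.

No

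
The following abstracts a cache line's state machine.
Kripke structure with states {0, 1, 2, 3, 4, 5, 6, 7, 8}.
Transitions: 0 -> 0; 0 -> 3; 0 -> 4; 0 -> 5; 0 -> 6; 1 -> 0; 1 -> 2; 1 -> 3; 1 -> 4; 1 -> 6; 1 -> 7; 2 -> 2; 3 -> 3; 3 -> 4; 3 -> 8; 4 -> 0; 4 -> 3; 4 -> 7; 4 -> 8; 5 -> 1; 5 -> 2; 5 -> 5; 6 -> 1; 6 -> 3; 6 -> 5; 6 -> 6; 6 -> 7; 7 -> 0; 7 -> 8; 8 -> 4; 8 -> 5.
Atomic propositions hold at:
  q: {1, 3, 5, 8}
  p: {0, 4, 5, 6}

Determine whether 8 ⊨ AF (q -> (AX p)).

Yes

Sat(AX p) = {s : every successor in {0, 4, 5, 6}} = {8}
Sat(q -> (AX p)) = {0, 2, 4, 6, 7, 8}
AF (q -> (AX p)): least fixpoint, start Z0 = {0, 2, 4, 6, 7, 8}, add states with every successor in Z. Already a fixed point.
Sat(AF (q -> (AX p))) = {0, 2, 4, 6, 7, 8}
8 ∈ Sat(AF (q -> (AX p))) = {0, 2, 4, 6, 7, 8}, so the formula holds at 8.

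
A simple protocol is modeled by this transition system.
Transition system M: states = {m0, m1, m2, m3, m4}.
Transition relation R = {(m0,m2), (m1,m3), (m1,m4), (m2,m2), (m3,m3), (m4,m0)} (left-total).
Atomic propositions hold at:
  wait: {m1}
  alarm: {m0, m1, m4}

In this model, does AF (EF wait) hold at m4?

EF wait: least fixpoint, start Z0 = {m1}, add states with some successor in Z. Already a fixed point.
Sat(EF wait) = {m1}
AF (EF wait): least fixpoint, start Z0 = {m1}, add states with every successor in Z. Already a fixed point.
Sat(AF (EF wait)) = {m1}
m4 ∉ Sat(AF (EF wait)) = {m1}, so the formula does not hold at m4.

No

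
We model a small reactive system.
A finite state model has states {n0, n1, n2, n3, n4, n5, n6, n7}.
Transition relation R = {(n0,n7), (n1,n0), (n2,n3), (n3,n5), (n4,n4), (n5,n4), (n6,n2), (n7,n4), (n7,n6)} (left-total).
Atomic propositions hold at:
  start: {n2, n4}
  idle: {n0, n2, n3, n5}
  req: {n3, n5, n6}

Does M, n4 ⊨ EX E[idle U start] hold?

Yes

E[idle U start]: least fixpoint, start Z0 = Sat(start) = {n2, n4}, add states in Sat(idle) with some successor in Z. Z1 = {n2, n4, n5}; Z2 = {n2, n3, n4, n5}; fixed.
Sat(E[idle U start]) = {n2, n3, n4, n5}
Sat(EX E[idle U start]) = {s : some successor in {n2, n3, n4, n5}} = {n2, n3, n4, n5, n6, n7}
n4 ∈ Sat(EX E[idle U start]) = {n2, n3, n4, n5, n6, n7}, so the formula holds at n4.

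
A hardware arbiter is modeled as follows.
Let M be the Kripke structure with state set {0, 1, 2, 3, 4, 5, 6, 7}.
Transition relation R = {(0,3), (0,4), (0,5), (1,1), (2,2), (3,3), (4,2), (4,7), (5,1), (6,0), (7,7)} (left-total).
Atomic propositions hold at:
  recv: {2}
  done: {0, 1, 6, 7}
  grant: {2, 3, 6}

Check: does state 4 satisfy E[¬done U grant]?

Sat(¬done) = {2, 3, 4, 5}
E[¬done U grant]: least fixpoint, start Z0 = Sat(grant) = {2, 3, 6}, add states in Sat(¬done) with some successor in Z. Z1 = {2, 3, 4, 6}; fixed.
Sat(E[¬done U grant]) = {2, 3, 4, 6}
4 ∈ Sat(E[¬done U grant]) = {2, 3, 4, 6}, so the formula holds at 4.

Yes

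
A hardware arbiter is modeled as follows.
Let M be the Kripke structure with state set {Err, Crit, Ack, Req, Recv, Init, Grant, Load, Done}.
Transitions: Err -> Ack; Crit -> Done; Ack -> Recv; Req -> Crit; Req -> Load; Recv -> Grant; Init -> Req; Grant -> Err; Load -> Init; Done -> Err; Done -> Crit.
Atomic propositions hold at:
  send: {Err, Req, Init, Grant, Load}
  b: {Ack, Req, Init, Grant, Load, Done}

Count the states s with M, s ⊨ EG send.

3

EG send: greatest fixpoint, start Z0 = {Err, Req, Init, Grant, Load}, keep only states in Sat with some successor in Z. Z1 = {Req, Init, Grant, Load}; Z2 = {Req, Init, Load}; fixed.
Sat(EG send) = {Req, Init, Load}
|Sat(EG send)| = |{Req, Init, Load}| = 3.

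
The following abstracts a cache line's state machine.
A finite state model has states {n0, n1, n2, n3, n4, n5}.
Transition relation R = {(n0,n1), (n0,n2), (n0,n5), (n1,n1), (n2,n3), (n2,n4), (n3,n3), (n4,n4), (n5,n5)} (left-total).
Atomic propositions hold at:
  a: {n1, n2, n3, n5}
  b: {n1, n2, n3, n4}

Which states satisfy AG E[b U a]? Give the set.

E[b U a]: least fixpoint, start Z0 = Sat(a) = {n1, n2, n3, n5}, add states in Sat(b) with some successor in Z. Already a fixed point.
Sat(E[b U a]) = {n1, n2, n3, n5}
AG E[b U a]: greatest fixpoint, start Z0 = {n1, n2, n3, n5}, keep only states in Sat with every successor in Z. Z1 = {n1, n3, n5}; fixed.
Sat(AG E[b U a]) = {n1, n3, n5}

{n1, n3, n5}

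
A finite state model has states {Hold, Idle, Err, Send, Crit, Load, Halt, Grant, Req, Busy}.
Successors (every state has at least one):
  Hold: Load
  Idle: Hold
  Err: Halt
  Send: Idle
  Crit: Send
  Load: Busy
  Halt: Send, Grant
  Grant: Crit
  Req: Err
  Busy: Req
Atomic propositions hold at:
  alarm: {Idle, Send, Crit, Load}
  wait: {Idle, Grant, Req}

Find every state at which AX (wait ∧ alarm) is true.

Sat(wait ∧ alarm) = {Idle}
Sat(AX (wait ∧ alarm)) = {s : every successor in {Idle}} = {Send}

{Send}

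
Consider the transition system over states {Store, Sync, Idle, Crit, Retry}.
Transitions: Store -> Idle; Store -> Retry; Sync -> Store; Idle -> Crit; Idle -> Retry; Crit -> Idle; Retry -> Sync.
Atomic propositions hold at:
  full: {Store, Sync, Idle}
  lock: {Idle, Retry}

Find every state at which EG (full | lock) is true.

{Store, Sync, Idle, Retry}

Sat(full | lock) = {Store, Sync, Idle, Retry}
EG (full | lock): greatest fixpoint, start Z0 = {Store, Sync, Idle, Retry}, keep only states in Sat with some successor in Z. Already a fixed point.
Sat(EG (full | lock)) = {Store, Sync, Idle, Retry}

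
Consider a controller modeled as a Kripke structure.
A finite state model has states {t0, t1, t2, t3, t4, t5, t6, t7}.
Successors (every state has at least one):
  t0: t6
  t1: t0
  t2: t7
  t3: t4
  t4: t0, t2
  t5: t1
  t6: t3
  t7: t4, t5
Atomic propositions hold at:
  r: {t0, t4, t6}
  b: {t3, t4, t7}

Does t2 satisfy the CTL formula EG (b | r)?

Sat(b | r) = {t0, t3, t4, t6, t7}
EG (b | r): greatest fixpoint, start Z0 = {t0, t3, t4, t6, t7}, keep only states in Sat with some successor in Z. Already a fixed point.
Sat(EG (b | r)) = {t0, t3, t4, t6, t7}
t2 ∉ Sat(EG (b | r)) = {t0, t3, t4, t6, t7}, so the formula does not hold at t2.

No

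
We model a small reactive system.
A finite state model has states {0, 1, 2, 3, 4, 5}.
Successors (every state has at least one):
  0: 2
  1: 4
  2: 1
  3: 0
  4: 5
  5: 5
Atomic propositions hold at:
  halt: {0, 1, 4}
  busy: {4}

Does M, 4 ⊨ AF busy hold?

AF busy: least fixpoint, start Z0 = {4}, add states with every successor in Z. Z1 = {1, 4}; Z2 = {1, 2, 4}; Z3 = {0, 1, 2, 4}; Z4 = {0, 1, 2, 3, 4}; fixed.
Sat(AF busy) = {0, 1, 2, 3, 4}
4 ∈ Sat(AF busy) = {0, 1, 2, 3, 4}, so the formula holds at 4.

Yes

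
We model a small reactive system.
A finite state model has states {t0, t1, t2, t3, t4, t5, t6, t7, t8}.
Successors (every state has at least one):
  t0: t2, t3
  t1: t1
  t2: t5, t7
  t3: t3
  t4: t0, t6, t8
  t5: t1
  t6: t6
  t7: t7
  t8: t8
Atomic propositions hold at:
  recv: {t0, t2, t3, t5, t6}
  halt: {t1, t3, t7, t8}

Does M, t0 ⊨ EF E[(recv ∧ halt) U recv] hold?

Yes

Sat(recv ∧ halt) = {t3}
E[(recv ∧ halt) U recv]: least fixpoint, start Z0 = Sat(recv) = {t0, t2, t3, t5, t6}, add states in Sat(recv ∧ halt) with some successor in Z. Already a fixed point.
Sat(E[(recv ∧ halt) U recv]) = {t0, t2, t3, t5, t6}
EF E[(recv ∧ halt) U recv]: least fixpoint, start Z0 = {t0, t2, t3, t5, t6}, add states with some successor in Z. Z1 = {t0, t2, t3, t4, t5, t6}; fixed.
Sat(EF E[(recv ∧ halt) U recv]) = {t0, t2, t3, t4, t5, t6}
t0 ∈ Sat(EF E[(recv ∧ halt) U recv]) = {t0, t2, t3, t4, t5, t6}, so the formula holds at t0.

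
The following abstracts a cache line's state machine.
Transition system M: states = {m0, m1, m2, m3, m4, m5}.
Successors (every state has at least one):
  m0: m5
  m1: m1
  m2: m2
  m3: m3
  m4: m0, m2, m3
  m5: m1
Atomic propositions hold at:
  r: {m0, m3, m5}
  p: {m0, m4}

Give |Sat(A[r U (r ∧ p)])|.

1

Sat(r ∧ p) = {m0}
A[r U (r ∧ p)]: least fixpoint, start Z0 = Sat((r ∧ p)) = {m0}, add states in Sat(r) with every successor in Z. Already a fixed point.
Sat(A[r U (r ∧ p)]) = {m0}
|Sat(A[r U (r ∧ p)])| = |{m0}| = 1.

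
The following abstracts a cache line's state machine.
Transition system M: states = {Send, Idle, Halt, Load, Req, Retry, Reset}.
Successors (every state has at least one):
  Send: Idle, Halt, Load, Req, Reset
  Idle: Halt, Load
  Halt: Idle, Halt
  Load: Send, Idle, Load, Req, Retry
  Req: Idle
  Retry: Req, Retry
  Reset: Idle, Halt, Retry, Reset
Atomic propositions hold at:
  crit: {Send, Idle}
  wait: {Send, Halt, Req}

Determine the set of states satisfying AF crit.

AF crit: least fixpoint, start Z0 = {Send, Idle}, add states with every successor in Z. Z1 = {Send, Idle, Req}; fixed.
Sat(AF crit) = {Send, Idle, Req}

{Send, Idle, Req}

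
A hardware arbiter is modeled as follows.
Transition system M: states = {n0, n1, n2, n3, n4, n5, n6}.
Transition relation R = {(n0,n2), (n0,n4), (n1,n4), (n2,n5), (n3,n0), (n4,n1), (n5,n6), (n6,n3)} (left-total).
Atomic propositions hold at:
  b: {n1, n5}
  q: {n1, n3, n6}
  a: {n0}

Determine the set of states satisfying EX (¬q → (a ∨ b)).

{n2, n3, n4, n5, n6}

Sat(¬q) = {n0, n2, n4, n5}
Sat(a ∨ b) = {n0, n1, n5}
Sat(¬q → (a ∨ b)) = {n0, n1, n3, n5, n6}
Sat(EX (¬q → (a ∨ b))) = {s : some successor in {n0, n1, n3, n5, n6}} = {n2, n3, n4, n5, n6}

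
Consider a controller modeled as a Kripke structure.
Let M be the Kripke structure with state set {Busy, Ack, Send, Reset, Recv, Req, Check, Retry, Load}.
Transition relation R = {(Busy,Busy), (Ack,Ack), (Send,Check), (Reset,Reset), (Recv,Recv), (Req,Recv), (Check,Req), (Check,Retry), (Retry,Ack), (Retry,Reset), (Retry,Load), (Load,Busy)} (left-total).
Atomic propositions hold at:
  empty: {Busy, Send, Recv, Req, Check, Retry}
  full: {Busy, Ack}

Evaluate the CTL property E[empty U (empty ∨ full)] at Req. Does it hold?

Yes

Sat(empty ∨ full) = {Busy, Ack, Send, Recv, Req, Check, Retry}
E[empty U (empty ∨ full)]: least fixpoint, start Z0 = Sat((empty ∨ full)) = {Busy, Ack, Send, Recv, Req, Check, Retry}, add states in Sat(empty) with some successor in Z. Already a fixed point.
Sat(E[empty U (empty ∨ full)]) = {Busy, Ack, Send, Recv, Req, Check, Retry}
Req ∈ Sat(E[empty U (empty ∨ full)]) = {Busy, Ack, Send, Recv, Req, Check, Retry}, so the formula holds at Req.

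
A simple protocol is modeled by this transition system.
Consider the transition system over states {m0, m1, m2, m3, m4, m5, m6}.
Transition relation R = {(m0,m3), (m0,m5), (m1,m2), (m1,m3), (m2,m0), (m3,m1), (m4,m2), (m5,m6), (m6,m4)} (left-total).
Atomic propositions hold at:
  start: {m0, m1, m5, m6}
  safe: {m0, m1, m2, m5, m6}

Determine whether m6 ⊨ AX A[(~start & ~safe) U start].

Sat(~start) = {m2, m3, m4}
Sat(~safe) = {m3, m4}
Sat(~start & ~safe) = {m3, m4}
A[(~start & ~safe) U start]: least fixpoint, start Z0 = Sat(start) = {m0, m1, m5, m6}, add states in Sat(~start & ~safe) with every successor in Z. Z1 = {m0, m1, m3, m5, m6}; fixed.
Sat(A[(~start & ~safe) U start]) = {m0, m1, m3, m5, m6}
Sat(AX A[(~start & ~safe) U start]) = {s : every successor in {m0, m1, m3, m5, m6}} = {m0, m2, m3, m5}
m6 ∉ Sat(AX A[(~start & ~safe) U start]) = {m0, m2, m3, m5}, so the formula does not hold at m6.

No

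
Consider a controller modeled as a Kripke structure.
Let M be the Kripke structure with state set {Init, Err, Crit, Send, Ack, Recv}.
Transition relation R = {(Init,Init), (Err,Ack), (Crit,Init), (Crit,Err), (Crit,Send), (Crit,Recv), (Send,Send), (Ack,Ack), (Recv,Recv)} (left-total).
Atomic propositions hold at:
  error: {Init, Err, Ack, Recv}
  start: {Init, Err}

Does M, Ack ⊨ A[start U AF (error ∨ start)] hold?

Yes

Sat(error ∨ start) = {Init, Err, Ack, Recv}
AF (error ∨ start): least fixpoint, start Z0 = {Init, Err, Ack, Recv}, add states with every successor in Z. Already a fixed point.
Sat(AF (error ∨ start)) = {Init, Err, Ack, Recv}
A[start U AF (error ∨ start)]: least fixpoint, start Z0 = Sat(AF (error ∨ start)) = {Init, Err, Ack, Recv}, add states in Sat(start) with every successor in Z. Already a fixed point.
Sat(A[start U AF (error ∨ start)]) = {Init, Err, Ack, Recv}
Ack ∈ Sat(A[start U AF (error ∨ start)]) = {Init, Err, Ack, Recv}, so the formula holds at Ack.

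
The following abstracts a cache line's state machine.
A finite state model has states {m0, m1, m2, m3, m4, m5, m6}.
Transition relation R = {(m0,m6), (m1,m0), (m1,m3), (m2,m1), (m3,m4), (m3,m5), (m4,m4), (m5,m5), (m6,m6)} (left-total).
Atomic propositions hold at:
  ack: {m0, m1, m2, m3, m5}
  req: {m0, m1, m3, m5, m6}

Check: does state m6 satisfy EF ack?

EF ack: least fixpoint, start Z0 = {m0, m1, m2, m3, m5}, add states with some successor in Z. Already a fixed point.
Sat(EF ack) = {m0, m1, m2, m3, m5}
m6 ∉ Sat(EF ack) = {m0, m1, m2, m3, m5}, so the formula does not hold at m6.

No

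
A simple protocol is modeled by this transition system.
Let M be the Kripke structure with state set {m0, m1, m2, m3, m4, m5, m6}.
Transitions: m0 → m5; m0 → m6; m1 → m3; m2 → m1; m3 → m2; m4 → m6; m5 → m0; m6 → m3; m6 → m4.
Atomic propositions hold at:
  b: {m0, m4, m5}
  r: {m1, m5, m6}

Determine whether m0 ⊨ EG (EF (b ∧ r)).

Yes

Sat(b ∧ r) = {m5}
EF (b ∧ r): least fixpoint, start Z0 = {m5}, add states with some successor in Z. Z1 = {m0, m5}; fixed.
Sat(EF (b ∧ r)) = {m0, m5}
EG (EF (b ∧ r)): greatest fixpoint, start Z0 = {m0, m5}, keep only states in Sat with some successor in Z. Already a fixed point.
Sat(EG (EF (b ∧ r))) = {m0, m5}
m0 ∈ Sat(EG (EF (b ∧ r))) = {m0, m5}, so the formula holds at m0.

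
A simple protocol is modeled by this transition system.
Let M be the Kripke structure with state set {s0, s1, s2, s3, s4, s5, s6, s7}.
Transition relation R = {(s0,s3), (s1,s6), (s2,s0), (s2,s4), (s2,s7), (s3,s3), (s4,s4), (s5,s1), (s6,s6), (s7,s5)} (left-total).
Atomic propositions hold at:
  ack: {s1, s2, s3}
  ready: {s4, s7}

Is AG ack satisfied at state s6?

No

AG ack: greatest fixpoint, start Z0 = {s1, s2, s3}, keep only states in Sat with every successor in Z. Z1 = {s3}; fixed.
Sat(AG ack) = {s3}
s6 ∉ Sat(AG ack) = {s3}, so the formula does not hold at s6.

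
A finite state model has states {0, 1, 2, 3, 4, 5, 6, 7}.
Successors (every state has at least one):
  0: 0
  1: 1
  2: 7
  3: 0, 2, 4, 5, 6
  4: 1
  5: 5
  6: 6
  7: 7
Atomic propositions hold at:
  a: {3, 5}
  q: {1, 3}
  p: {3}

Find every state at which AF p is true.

AF p: least fixpoint, start Z0 = {3}, add states with every successor in Z. Already a fixed point.
Sat(AF p) = {3}

{3}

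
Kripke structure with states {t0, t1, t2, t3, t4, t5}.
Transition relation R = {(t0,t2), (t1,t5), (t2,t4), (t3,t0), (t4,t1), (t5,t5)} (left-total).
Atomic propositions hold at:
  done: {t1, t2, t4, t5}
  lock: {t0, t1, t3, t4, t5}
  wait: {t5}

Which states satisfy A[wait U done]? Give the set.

{t1, t2, t4, t5}

A[wait U done]: least fixpoint, start Z0 = Sat(done) = {t1, t2, t4, t5}, add states in Sat(wait) with every successor in Z. Already a fixed point.
Sat(A[wait U done]) = {t1, t2, t4, t5}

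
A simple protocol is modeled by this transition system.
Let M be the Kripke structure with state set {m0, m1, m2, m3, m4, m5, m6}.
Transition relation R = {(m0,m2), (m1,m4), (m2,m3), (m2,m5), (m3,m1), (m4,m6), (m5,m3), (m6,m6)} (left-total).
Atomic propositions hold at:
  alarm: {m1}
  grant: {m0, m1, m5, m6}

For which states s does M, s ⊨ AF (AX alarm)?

Sat(AX alarm) = {s : every successor in {m1}} = {m3}
AF (AX alarm): least fixpoint, start Z0 = {m3}, add states with every successor in Z. Z1 = {m3, m5}; Z2 = {m2, m3, m5}; Z3 = {m0, m2, m3, m5}; fixed.
Sat(AF (AX alarm)) = {m0, m2, m3, m5}

{m0, m2, m3, m5}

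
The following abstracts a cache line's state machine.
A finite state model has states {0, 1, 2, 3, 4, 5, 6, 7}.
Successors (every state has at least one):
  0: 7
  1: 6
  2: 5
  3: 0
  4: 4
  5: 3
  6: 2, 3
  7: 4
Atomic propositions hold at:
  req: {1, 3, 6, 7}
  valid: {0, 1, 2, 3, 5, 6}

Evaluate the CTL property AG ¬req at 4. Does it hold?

Yes

Sat(¬req) = {0, 2, 4, 5}
AG ¬req: greatest fixpoint, start Z0 = {0, 2, 4, 5}, keep only states in Sat with every successor in Z. Z1 = {2, 4}; Z2 = {4}; fixed.
Sat(AG ¬req) = {4}
4 ∈ Sat(AG ¬req) = {4}, so the formula holds at 4.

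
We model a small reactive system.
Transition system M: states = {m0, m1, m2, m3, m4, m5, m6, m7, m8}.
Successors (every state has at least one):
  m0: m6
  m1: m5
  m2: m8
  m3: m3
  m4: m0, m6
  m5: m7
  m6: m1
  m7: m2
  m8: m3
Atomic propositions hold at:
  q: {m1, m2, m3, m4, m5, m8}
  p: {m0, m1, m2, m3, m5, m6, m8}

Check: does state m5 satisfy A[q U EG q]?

EG q: greatest fixpoint, start Z0 = {m1, m2, m3, m4, m5, m8}, keep only states in Sat with some successor in Z. Z1 = {m1, m2, m3, m8}; Z2 = {m2, m3, m8}; fixed.
Sat(EG q) = {m2, m3, m8}
A[q U EG q]: least fixpoint, start Z0 = Sat(EG q) = {m2, m3, m8}, add states in Sat(q) with every successor in Z. Already a fixed point.
Sat(A[q U EG q]) = {m2, m3, m8}
m5 ∉ Sat(A[q U EG q]) = {m2, m3, m8}, so the formula does not hold at m5.

No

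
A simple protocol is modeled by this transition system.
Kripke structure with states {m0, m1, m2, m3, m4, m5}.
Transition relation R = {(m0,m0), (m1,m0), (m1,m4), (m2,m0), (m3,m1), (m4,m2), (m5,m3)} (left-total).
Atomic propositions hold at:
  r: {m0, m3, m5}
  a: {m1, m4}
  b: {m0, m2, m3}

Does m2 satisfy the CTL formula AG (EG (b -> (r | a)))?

Sat(r | a) = {m0, m1, m3, m4, m5}
Sat(b -> (r | a)) = {m0, m1, m3, m4, m5}
EG (b -> (r | a)): greatest fixpoint, start Z0 = {m0, m1, m3, m4, m5}, keep only states in Sat with some successor in Z. Z1 = {m0, m1, m3, m5}; fixed.
Sat(EG (b -> (r | a))) = {m0, m1, m3, m5}
AG (EG (b -> (r | a))): greatest fixpoint, start Z0 = {m0, m1, m3, m5}, keep only states in Sat with every successor in Z. Z1 = {m0, m3, m5}; Z2 = {m0, m5}; Z3 = {m0}; fixed.
Sat(AG (EG (b -> (r | a)))) = {m0}
m2 ∉ Sat(AG (EG (b -> (r | a)))) = {m0}, so the formula does not hold at m2.

No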